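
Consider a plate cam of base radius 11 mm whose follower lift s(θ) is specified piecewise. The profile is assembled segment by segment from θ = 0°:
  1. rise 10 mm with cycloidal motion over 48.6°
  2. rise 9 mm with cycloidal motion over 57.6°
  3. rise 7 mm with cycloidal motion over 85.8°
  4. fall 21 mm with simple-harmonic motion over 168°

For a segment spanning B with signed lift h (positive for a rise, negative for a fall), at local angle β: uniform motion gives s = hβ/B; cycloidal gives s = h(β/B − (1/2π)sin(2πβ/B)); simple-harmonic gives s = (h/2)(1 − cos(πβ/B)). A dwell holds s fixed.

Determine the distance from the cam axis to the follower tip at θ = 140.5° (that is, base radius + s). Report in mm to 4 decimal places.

seg 1 [0°–48.6°] cycloidal, h=10: full span → s += 10 → s = 10.0000
seg 2 [48.6°–106.2°] cycloidal, h=9: full span → s += 9 → s = 19.0000
seg 3 [106.2°–192°] cycloidal, h=7: θ=140.5° here. β=34.3, B=85.8. 7·(0.3998 − sin(2π·0.3998)/(2π)) = 2.1422 → s = 21.1422
radial distance = base radius + s = 11 + 21.1422 = 32.1422

32.1422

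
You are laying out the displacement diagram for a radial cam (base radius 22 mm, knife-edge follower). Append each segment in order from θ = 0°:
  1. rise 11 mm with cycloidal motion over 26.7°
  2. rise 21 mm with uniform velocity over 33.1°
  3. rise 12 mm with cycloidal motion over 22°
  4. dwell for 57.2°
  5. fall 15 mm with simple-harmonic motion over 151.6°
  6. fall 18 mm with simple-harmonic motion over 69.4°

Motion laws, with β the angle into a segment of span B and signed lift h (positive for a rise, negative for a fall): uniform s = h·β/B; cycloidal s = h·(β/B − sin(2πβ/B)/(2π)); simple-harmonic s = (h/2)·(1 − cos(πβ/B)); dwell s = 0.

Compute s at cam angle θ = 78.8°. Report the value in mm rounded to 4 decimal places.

seg 1 [0°–26.7°] cycloidal, h=11: full span → s += 11 → s = 11.0000
seg 2 [26.7°–59.8°] uniform, h=21: full span → s += 21 → s = 32.0000
seg 3 [59.8°–81.8°] cycloidal, h=12: θ=78.8° here. β=19, B=22. 12·(0.8636 − sin(2π·0.8636)/(2π)) = 11.8070 → s = 43.8070

43.8070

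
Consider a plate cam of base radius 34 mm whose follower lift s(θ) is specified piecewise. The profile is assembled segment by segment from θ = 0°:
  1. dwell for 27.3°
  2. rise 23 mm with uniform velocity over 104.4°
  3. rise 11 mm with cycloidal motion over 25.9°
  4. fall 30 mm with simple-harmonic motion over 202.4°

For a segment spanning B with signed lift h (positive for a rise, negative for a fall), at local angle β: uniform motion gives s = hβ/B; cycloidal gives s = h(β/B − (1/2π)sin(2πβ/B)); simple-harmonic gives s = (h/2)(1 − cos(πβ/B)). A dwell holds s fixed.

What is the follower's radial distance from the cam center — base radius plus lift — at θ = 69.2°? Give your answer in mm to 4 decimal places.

seg 1 [0°–27.3°] dwell: s stays 0.0000
seg 2 [27.3°–131.7°] uniform, h=23: θ=69.2° here. β=41.9, B=104.4. 23·41.9/104.4 = 9.2308 → s = 9.2308
radial distance = base radius + s = 34 + 9.2308 = 43.2308

43.2308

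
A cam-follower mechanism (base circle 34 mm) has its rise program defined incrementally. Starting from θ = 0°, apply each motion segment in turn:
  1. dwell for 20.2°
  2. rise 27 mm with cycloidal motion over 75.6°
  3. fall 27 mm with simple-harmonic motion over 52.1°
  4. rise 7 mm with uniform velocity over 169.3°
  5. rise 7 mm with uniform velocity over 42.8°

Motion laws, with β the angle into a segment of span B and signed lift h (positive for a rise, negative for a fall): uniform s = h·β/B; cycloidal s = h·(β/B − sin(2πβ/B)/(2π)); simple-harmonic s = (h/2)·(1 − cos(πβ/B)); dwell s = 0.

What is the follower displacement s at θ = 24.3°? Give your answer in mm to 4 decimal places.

seg 1 [0°–20.2°] dwell: s stays 0.0000
seg 2 [20.2°–95.8°] cycloidal, h=27: θ=24.3° here. β=4.1, B=75.6. 27·(0.0542 − sin(2π·0.0542)/(2π)) = 0.0282 → s = 0.0282

0.0282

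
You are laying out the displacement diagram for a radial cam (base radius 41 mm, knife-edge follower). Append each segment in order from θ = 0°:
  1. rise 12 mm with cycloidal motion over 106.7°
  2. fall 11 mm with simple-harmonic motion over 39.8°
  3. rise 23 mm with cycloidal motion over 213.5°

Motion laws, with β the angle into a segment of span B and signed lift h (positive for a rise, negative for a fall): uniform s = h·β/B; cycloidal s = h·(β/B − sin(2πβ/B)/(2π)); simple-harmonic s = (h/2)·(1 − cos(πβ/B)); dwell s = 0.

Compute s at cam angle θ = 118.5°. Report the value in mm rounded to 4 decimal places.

seg 1 [0°–106.7°] cycloidal, h=12: full span → s += 12 → s = 12.0000
seg 2 [106.7°–146.5°] simple-harmonic, h=-11: θ=118.5° here. β=11.8, B=39.8. -11/2·(1 − cos(π·0.2965)) = -2.2182 → s = 9.7818

9.7818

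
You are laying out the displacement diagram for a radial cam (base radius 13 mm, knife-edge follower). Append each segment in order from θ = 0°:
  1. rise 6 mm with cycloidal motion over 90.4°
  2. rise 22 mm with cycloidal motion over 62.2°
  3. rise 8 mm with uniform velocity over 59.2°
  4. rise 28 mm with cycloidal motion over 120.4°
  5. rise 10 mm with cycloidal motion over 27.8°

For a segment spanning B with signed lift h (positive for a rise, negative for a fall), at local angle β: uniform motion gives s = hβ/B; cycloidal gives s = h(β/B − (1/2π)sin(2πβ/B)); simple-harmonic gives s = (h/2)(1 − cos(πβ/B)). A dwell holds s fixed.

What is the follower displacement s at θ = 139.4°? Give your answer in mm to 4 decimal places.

seg 1 [0°–90.4°] cycloidal, h=6: full span → s += 6 → s = 6.0000
seg 2 [90.4°–152.6°] cycloidal, h=22: θ=139.4° here. β=49, B=62.2. 22·(0.7878 − sin(2π·0.7878)/(2π)) = 20.7344 → s = 26.7344

26.7344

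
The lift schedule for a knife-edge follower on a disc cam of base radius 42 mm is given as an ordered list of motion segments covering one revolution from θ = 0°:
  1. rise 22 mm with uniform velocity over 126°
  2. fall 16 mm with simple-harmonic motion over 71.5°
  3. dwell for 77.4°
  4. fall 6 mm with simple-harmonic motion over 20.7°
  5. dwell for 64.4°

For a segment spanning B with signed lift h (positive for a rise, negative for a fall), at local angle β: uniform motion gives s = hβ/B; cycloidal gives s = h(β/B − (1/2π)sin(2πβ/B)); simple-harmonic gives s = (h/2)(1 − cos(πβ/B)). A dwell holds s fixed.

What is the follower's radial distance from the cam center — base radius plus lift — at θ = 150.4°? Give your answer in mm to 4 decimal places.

seg 1 [0°–126°] uniform, h=22: full span → s += 22 → s = 22.0000
seg 2 [126°–197.5°] simple-harmonic, h=-16: θ=150.4° here. β=24.4, B=71.5. -16/2·(1 − cos(π·0.3413)) = -4.1737 → s = 17.8263
radial distance = base radius + s = 42 + 17.8263 = 59.8263

59.8263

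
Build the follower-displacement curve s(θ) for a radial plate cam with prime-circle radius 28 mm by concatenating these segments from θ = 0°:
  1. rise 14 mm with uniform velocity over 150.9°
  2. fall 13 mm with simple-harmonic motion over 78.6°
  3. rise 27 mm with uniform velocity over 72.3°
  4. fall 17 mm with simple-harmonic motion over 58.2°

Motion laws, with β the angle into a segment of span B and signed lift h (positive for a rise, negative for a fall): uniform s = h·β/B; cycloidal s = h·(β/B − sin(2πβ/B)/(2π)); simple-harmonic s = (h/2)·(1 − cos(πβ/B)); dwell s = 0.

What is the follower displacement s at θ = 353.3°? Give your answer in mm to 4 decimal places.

seg 1 [0°–150.9°] uniform, h=14: full span → s += 14 → s = 14.0000
seg 2 [150.9°–229.5°] simple-harmonic, h=-13: full span → s += -13 → s = 1.0000
seg 3 [229.5°–301.8°] uniform, h=27: full span → s += 27 → s = 28.0000
seg 4 [301.8°–360°] simple-harmonic, h=-17: θ=353.3° here. β=51.5, B=58.2. -17/2·(1 − cos(π·0.8849)) = -16.4501 → s = 11.5499

11.5499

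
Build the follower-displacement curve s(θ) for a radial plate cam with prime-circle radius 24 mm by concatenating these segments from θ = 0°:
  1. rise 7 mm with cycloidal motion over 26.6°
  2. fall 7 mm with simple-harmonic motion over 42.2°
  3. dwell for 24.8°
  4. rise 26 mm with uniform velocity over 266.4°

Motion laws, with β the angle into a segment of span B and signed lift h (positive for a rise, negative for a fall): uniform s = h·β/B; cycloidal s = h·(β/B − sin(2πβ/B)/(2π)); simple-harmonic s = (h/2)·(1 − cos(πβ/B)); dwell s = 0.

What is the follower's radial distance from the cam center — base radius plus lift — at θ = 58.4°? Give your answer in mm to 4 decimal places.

seg 1 [0°–26.6°] cycloidal, h=7: full span → s += 7 → s = 7.0000
seg 2 [26.6°–68.8°] simple-harmonic, h=-7: θ=58.4° here. β=31.8, B=42.2. -7/2·(1 − cos(π·0.7536)) = -6.0024 → s = 0.9976
radial distance = base radius + s = 24 + 0.9976 = 24.9976

24.9976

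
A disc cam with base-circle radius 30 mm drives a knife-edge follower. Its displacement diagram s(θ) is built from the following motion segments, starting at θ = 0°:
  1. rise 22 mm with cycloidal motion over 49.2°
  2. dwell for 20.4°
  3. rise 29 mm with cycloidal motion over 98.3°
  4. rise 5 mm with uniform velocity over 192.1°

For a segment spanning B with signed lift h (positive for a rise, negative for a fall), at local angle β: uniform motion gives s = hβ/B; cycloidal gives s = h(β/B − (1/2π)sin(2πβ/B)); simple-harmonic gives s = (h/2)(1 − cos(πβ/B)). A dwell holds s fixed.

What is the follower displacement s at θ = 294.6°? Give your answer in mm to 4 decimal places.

seg 1 [0°–49.2°] cycloidal, h=22: full span → s += 22 → s = 22.0000
seg 2 [49.2°–69.6°] dwell: s stays 22.0000
seg 3 [69.6°–167.9°] cycloidal, h=29: full span → s += 29 → s = 51.0000
seg 4 [167.9°–360°] uniform, h=5: θ=294.6° here. β=126.7, B=192.1. 5·126.7/192.1 = 3.2978 → s = 54.2978

54.2978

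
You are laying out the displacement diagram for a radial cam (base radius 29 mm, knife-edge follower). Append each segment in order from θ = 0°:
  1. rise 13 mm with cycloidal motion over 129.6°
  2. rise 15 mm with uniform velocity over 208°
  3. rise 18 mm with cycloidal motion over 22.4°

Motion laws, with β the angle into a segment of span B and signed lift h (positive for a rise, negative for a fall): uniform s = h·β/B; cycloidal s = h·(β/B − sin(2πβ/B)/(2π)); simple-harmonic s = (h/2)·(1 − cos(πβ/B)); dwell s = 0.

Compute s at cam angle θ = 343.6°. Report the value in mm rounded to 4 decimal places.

seg 1 [0°–129.6°] cycloidal, h=13: full span → s += 13 → s = 13.0000
seg 2 [129.6°–337.6°] uniform, h=15: full span → s += 15 → s = 28.0000
seg 3 [337.6°–360°] cycloidal, h=18: θ=343.6° here. β=6, B=22.4. 18·(0.2679 − sin(2π·0.2679)/(2π)) = 1.9747 → s = 29.9747

29.9747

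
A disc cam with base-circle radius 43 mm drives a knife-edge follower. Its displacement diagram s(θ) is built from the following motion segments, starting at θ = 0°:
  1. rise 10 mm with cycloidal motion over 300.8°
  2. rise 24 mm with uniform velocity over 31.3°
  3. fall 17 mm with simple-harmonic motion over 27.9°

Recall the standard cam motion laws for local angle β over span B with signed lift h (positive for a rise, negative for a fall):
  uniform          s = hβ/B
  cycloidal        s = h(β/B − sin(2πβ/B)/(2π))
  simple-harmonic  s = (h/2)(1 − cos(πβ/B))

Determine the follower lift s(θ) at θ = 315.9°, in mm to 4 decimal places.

seg 1 [0°–300.8°] cycloidal, h=10: full span → s += 10 → s = 10.0000
seg 2 [300.8°–332.1°] uniform, h=24: θ=315.9° here. β=15.1, B=31.3. 24·15.1/31.3 = 11.5783 → s = 21.5783

21.5783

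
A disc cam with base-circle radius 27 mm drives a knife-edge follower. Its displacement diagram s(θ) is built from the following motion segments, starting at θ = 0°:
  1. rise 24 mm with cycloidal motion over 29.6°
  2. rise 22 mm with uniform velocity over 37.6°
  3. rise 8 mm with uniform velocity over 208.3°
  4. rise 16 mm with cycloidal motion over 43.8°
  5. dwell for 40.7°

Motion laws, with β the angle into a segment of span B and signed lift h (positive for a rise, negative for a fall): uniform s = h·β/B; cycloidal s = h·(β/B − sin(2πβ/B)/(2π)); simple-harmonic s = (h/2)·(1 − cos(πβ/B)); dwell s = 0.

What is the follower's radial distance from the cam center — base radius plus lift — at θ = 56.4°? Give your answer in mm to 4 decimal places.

seg 1 [0°–29.6°] cycloidal, h=24: full span → s += 24 → s = 24.0000
seg 2 [29.6°–67.2°] uniform, h=22: θ=56.4° here. β=26.8, B=37.6. 22·26.8/37.6 = 15.6809 → s = 39.6809
radial distance = base radius + s = 27 + 39.6809 = 66.6809

66.6809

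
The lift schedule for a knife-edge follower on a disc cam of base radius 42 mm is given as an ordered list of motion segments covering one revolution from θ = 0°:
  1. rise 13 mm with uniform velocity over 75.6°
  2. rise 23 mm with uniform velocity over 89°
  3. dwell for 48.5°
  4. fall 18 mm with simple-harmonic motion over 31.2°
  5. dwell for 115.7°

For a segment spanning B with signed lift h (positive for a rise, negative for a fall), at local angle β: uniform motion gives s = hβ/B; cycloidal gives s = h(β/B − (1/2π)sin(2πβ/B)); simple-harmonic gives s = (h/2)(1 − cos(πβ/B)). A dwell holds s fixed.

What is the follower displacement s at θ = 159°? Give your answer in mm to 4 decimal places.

seg 1 [0°–75.6°] uniform, h=13: full span → s += 13 → s = 13.0000
seg 2 [75.6°–164.6°] uniform, h=23: θ=159° here. β=83.4, B=89. 23·83.4/89 = 21.5528 → s = 34.5528

34.5528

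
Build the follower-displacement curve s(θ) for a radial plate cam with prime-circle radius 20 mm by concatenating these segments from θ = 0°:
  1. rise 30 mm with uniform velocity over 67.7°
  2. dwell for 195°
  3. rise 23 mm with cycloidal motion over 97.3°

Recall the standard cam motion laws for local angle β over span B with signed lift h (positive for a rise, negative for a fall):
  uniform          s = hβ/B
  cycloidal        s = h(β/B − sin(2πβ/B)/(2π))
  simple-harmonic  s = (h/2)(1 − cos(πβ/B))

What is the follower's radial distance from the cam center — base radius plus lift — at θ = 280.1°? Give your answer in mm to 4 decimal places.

seg 1 [0°–67.7°] uniform, h=30: full span → s += 30 → s = 30.0000
seg 2 [67.7°–262.7°] dwell: s stays 30.0000
seg 3 [262.7°–360°] cycloidal, h=23: θ=280.1° here. β=17.4, B=97.3. 23·(0.1788 − sin(2π·0.1788)/(2π)) = 0.8124 → s = 30.8124
radial distance = base radius + s = 20 + 30.8124 = 50.8124

50.8124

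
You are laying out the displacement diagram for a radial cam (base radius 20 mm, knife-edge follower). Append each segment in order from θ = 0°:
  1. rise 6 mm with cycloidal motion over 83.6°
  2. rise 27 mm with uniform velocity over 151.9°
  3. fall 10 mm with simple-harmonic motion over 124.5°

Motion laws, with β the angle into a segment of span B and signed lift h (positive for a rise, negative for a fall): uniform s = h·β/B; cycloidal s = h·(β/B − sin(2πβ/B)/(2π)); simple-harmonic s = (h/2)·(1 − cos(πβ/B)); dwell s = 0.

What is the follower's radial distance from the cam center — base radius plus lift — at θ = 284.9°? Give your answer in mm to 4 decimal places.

seg 1 [0°–83.6°] cycloidal, h=6: full span → s += 6 → s = 6.0000
seg 2 [83.6°–235.5°] uniform, h=27: full span → s += 27 → s = 33.0000
seg 3 [235.5°–360°] simple-harmonic, h=-10: θ=284.9° here. β=49.4, B=124.5. -10/2·(1 − cos(π·0.3968)) = -3.4070 → s = 29.5930
radial distance = base radius + s = 20 + 29.5930 = 49.5930

49.5930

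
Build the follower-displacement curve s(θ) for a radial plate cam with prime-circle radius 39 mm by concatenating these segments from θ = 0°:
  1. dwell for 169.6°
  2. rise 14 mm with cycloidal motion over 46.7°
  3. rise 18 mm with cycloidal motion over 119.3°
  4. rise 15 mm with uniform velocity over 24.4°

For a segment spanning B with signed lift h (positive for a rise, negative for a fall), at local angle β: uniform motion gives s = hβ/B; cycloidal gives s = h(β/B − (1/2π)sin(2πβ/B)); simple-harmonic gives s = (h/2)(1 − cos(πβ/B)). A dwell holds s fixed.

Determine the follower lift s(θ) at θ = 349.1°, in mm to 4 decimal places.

seg 1 [0°–169.6°] dwell: s stays 0.0000
seg 2 [169.6°–216.3°] cycloidal, h=14: full span → s += 14 → s = 14.0000
seg 3 [216.3°–335.6°] cycloidal, h=18: full span → s += 18 → s = 32.0000
seg 4 [335.6°–360°] uniform, h=15: θ=349.1° here. β=13.5, B=24.4. 15·13.5/24.4 = 8.2992 → s = 40.2992

40.2992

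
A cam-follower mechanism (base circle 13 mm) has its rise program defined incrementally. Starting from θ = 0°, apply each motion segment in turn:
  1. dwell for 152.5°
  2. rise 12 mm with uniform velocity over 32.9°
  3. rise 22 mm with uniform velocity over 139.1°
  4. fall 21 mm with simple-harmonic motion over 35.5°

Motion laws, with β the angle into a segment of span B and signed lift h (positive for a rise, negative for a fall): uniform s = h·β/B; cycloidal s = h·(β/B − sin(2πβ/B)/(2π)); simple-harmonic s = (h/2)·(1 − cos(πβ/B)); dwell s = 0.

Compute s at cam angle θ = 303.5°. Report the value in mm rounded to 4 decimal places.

seg 1 [0°–152.5°] dwell: s stays 0.0000
seg 2 [152.5°–185.4°] uniform, h=12: full span → s += 12 → s = 12.0000
seg 3 [185.4°–324.5°] uniform, h=22: θ=303.5° here. β=118.1, B=139.1. 22·118.1/139.1 = 18.6786 → s = 30.6786

30.6786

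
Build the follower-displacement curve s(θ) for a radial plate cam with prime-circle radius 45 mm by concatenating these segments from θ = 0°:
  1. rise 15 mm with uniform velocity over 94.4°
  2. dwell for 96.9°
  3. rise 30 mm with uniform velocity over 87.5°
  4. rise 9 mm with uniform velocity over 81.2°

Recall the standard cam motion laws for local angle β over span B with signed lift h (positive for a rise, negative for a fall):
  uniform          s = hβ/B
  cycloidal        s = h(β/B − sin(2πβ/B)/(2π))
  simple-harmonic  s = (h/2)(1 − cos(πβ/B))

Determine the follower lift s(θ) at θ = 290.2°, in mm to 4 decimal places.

seg 1 [0°–94.4°] uniform, h=15: full span → s += 15 → s = 15.0000
seg 2 [94.4°–191.3°] dwell: s stays 15.0000
seg 3 [191.3°–278.8°] uniform, h=30: full span → s += 30 → s = 45.0000
seg 4 [278.8°–360°] uniform, h=9: θ=290.2° here. β=11.4, B=81.2. 9·11.4/81.2 = 1.2635 → s = 46.2635

46.2635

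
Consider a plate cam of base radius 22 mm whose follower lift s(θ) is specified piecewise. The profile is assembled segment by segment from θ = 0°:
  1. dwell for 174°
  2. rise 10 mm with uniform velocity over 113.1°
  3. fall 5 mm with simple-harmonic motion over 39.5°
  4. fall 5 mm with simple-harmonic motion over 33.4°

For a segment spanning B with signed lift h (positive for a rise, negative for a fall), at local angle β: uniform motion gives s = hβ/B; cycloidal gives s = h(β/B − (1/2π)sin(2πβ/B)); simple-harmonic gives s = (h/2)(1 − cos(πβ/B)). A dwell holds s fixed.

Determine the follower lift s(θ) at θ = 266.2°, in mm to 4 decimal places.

seg 1 [0°–174°] dwell: s stays 0.0000
seg 2 [174°–287.1°] uniform, h=10: θ=266.2° here. β=92.2, B=113.1. 10·92.2/113.1 = 8.1521 → s = 8.1521

8.1521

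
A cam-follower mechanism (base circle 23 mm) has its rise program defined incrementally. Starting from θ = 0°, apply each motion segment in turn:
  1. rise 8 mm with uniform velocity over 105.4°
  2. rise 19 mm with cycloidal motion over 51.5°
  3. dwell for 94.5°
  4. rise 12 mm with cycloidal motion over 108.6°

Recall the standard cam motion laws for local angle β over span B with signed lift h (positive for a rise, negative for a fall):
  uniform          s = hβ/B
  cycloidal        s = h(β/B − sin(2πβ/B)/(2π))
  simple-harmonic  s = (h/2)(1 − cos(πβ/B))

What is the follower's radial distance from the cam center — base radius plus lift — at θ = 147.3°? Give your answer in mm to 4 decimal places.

seg 1 [0°–105.4°] uniform, h=8: full span → s += 8 → s = 8.0000
seg 2 [105.4°–156.9°] cycloidal, h=19: θ=147.3° here. β=41.9, B=51.5. 19·(0.8136 − sin(2π·0.8136)/(2π)) = 18.2440 → s = 26.2440
radial distance = base radius + s = 23 + 26.2440 = 49.2440

49.2440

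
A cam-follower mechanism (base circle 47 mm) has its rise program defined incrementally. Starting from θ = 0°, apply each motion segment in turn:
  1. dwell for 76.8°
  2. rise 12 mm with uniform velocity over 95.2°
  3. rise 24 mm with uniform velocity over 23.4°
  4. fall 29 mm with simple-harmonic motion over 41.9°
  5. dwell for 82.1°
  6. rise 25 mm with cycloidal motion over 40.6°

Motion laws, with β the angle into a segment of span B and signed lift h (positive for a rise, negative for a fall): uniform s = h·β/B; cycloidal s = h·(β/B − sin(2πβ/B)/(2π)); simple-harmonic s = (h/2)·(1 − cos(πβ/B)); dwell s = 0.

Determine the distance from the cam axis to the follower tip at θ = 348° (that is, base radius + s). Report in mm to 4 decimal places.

seg 1 [0°–76.8°] dwell: s stays 0.0000
seg 2 [76.8°–172°] uniform, h=12: full span → s += 12 → s = 12.0000
seg 3 [172°–195.4°] uniform, h=24: full span → s += 24 → s = 36.0000
seg 4 [195.4°–237.3°] simple-harmonic, h=-29: full span → s += -29 → s = 7.0000
seg 5 [237.3°–319.4°] dwell: s stays 7.0000
seg 6 [319.4°–360°] cycloidal, h=25: θ=348° here. β=28.6, B=40.6. 25·(0.7044 − sin(2π·0.7044)/(2π)) = 21.4277 → s = 28.4277
radial distance = base radius + s = 47 + 28.4277 = 75.4277

75.4277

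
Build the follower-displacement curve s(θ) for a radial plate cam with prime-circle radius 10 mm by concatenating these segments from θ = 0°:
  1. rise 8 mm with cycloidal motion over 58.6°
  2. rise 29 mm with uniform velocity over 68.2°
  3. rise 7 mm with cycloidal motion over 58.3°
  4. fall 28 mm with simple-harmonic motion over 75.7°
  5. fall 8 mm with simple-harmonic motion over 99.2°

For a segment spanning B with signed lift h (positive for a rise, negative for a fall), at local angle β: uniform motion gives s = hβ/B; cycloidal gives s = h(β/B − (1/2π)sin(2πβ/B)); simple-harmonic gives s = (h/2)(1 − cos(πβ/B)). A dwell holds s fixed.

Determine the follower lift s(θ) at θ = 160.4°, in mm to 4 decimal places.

seg 1 [0°–58.6°] cycloidal, h=8: full span → s += 8 → s = 8.0000
seg 2 [58.6°–126.8°] uniform, h=29: full span → s += 29 → s = 37.0000
seg 3 [126.8°–185.1°] cycloidal, h=7: θ=160.4° here. β=33.6, B=58.3. 7·(0.5763 − sin(2π·0.5763)/(2π)) = 4.5484 → s = 41.5484

41.5484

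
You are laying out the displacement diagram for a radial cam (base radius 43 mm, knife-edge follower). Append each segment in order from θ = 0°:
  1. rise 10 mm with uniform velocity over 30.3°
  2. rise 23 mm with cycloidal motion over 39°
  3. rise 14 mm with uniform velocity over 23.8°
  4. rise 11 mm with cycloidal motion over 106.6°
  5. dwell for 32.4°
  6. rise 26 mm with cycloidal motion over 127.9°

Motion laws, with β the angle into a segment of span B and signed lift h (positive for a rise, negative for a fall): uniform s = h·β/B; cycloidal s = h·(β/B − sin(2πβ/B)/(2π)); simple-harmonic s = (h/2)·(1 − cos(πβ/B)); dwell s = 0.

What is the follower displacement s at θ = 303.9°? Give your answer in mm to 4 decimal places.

seg 1 [0°–30.3°] uniform, h=10: full span → s += 10 → s = 10.0000
seg 2 [30.3°–69.3°] cycloidal, h=23: full span → s += 23 → s = 33.0000
seg 3 [69.3°–93.1°] uniform, h=14: full span → s += 14 → s = 47.0000
seg 4 [93.1°–199.7°] cycloidal, h=11: full span → s += 11 → s = 58.0000
seg 5 [199.7°–232.1°] dwell: s stays 58.0000
seg 6 [232.1°–360°] cycloidal, h=26: θ=303.9° here. β=71.8, B=127.9. 26·(0.5614 − sin(2π·0.5614)/(2π)) = 16.1523 → s = 74.1523

74.1523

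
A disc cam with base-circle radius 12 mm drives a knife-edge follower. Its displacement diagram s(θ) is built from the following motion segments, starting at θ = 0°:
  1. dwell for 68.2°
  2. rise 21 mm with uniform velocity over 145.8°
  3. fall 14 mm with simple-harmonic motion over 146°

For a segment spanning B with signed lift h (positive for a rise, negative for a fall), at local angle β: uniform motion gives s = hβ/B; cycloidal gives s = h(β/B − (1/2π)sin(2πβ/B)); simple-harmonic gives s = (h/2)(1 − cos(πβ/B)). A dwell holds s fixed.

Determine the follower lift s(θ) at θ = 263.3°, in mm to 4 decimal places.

seg 1 [0°–68.2°] dwell: s stays 0.0000
seg 2 [68.2°–214°] uniform, h=21: full span → s += 21 → s = 21.0000
seg 3 [214°–360°] simple-harmonic, h=-14: θ=263.3° here. β=49.3, B=146. -14/2·(1 − cos(π·0.3377)) = -3.5829 → s = 17.4171

17.4171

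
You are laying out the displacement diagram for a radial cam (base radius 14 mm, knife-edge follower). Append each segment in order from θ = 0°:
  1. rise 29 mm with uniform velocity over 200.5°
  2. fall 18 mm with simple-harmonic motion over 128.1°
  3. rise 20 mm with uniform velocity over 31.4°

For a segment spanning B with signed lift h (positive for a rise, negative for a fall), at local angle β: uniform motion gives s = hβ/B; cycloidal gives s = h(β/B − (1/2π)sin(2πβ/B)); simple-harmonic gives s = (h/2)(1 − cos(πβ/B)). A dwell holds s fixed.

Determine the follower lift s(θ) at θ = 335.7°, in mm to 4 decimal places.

seg 1 [0°–200.5°] uniform, h=29: full span → s += 29 → s = 29.0000
seg 2 [200.5°–328.6°] simple-harmonic, h=-18: full span → s += -18 → s = 11.0000
seg 3 [328.6°–360°] uniform, h=20: θ=335.7° here. β=7.1, B=31.4. 20·7.1/31.4 = 4.5223 → s = 15.5223

15.5223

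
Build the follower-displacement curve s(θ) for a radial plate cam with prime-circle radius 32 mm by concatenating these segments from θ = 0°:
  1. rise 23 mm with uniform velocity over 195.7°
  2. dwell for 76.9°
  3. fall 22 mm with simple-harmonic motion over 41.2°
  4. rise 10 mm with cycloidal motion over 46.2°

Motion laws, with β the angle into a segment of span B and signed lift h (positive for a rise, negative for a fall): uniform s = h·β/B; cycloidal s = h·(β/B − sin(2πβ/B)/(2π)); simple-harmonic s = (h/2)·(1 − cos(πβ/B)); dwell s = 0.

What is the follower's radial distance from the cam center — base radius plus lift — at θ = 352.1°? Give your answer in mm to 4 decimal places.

seg 1 [0°–195.7°] uniform, h=23: full span → s += 23 → s = 23.0000
seg 2 [195.7°–272.6°] dwell: s stays 23.0000
seg 3 [272.6°–313.8°] simple-harmonic, h=-22: full span → s += -22 → s = 1.0000
seg 4 [313.8°–360°] cycloidal, h=10: θ=352.1° here. β=38.3, B=46.2. 10·(0.8290 − sin(2π·0.8290)/(2π)) = 9.6895 → s = 10.6895
radial distance = base radius + s = 32 + 10.6895 = 42.6895

42.6895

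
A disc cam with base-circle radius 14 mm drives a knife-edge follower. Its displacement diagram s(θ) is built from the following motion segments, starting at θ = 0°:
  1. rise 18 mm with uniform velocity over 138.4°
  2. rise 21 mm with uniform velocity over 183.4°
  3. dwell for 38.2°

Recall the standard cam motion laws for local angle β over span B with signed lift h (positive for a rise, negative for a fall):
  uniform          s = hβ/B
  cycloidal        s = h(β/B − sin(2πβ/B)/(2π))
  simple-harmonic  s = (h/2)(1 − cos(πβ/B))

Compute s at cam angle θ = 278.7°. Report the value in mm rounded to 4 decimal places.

seg 1 [0°–138.4°] uniform, h=18: full span → s += 18 → s = 18.0000
seg 2 [138.4°–321.8°] uniform, h=21: θ=278.7° here. β=140.3, B=183.4. 21·140.3/183.4 = 16.0649 → s = 34.0649

34.0649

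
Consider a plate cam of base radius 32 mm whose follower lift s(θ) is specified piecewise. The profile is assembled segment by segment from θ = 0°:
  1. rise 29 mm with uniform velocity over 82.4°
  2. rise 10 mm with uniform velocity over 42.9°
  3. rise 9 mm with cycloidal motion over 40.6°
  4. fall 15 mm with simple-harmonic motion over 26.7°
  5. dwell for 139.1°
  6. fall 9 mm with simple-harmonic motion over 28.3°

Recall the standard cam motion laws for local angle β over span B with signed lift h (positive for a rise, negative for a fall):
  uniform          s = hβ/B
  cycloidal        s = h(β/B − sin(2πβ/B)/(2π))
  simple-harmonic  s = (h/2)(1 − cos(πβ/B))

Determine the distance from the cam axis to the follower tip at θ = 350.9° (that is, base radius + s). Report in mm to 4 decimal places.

seg 1 [0°–82.4°] uniform, h=29: full span → s += 29 → s = 29.0000
seg 2 [82.4°–125.3°] uniform, h=10: full span → s += 10 → s = 39.0000
seg 3 [125.3°–165.9°] cycloidal, h=9: full span → s += 9 → s = 48.0000
seg 4 [165.9°–192.6°] simple-harmonic, h=-15: full span → s += -15 → s = 33.0000
seg 5 [192.6°–331.7°] dwell: s stays 33.0000
seg 6 [331.7°–360°] simple-harmonic, h=-9: θ=350.9° here. β=19.2, B=28.3. -9/2·(1 − cos(π·0.6784)) = -6.8926 → s = 26.1074
radial distance = base radius + s = 32 + 26.1074 = 58.1074

58.1074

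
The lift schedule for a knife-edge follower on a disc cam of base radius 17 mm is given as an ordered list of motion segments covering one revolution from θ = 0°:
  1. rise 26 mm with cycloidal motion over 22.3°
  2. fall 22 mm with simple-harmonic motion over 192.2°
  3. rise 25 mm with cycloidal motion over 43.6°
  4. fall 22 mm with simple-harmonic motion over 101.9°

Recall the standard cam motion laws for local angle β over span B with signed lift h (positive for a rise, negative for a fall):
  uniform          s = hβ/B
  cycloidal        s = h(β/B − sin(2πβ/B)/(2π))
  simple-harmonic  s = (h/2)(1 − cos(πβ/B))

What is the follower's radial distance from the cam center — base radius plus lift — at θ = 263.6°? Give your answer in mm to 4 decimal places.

seg 1 [0°–22.3°] cycloidal, h=26: full span → s += 26 → s = 26.0000
seg 2 [22.3°–214.5°] simple-harmonic, h=-22: full span → s += -22 → s = 4.0000
seg 3 [214.5°–258.1°] cycloidal, h=25: full span → s += 25 → s = 29.0000
seg 4 [258.1°–360°] simple-harmonic, h=-22: θ=263.6° here. β=5.5, B=101.9. -22/2·(1 − cos(π·0.0540)) = -0.1578 → s = 28.8422
radial distance = base radius + s = 17 + 28.8422 = 45.8422

45.8422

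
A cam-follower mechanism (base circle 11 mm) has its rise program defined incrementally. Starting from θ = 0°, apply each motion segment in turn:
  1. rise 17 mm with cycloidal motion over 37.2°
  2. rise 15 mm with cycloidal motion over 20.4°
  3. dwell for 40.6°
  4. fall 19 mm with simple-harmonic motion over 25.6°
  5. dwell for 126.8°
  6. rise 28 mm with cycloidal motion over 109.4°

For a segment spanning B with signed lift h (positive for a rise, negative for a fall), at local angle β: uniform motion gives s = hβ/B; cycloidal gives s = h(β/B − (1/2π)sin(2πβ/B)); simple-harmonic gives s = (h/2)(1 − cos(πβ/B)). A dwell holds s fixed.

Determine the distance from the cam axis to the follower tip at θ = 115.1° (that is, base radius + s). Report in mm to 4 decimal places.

seg 1 [0°–37.2°] cycloidal, h=17: full span → s += 17 → s = 17.0000
seg 2 [37.2°–57.6°] cycloidal, h=15: full span → s += 15 → s = 32.0000
seg 3 [57.6°–98.2°] dwell: s stays 32.0000
seg 4 [98.2°–123.8°] simple-harmonic, h=-19: θ=115.1° here. β=16.9, B=25.6. -19/2·(1 − cos(π·0.6602)) = -14.0807 → s = 17.9193
radial distance = base radius + s = 11 + 17.9193 = 28.9193

28.9193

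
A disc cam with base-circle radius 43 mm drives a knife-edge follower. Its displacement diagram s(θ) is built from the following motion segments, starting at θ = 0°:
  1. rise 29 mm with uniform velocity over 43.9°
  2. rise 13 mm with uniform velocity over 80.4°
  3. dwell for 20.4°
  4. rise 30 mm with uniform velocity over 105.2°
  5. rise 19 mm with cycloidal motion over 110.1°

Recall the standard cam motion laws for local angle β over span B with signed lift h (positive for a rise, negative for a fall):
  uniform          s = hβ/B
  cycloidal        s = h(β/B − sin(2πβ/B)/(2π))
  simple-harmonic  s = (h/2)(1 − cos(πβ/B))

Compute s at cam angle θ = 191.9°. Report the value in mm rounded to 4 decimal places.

seg 1 [0°–43.9°] uniform, h=29: full span → s += 29 → s = 29.0000
seg 2 [43.9°–124.3°] uniform, h=13: full span → s += 13 → s = 42.0000
seg 3 [124.3°–144.7°] dwell: s stays 42.0000
seg 4 [144.7°–249.9°] uniform, h=30: θ=191.9° here. β=47.2, B=105.2. 30·47.2/105.2 = 13.4601 → s = 55.4601

55.4601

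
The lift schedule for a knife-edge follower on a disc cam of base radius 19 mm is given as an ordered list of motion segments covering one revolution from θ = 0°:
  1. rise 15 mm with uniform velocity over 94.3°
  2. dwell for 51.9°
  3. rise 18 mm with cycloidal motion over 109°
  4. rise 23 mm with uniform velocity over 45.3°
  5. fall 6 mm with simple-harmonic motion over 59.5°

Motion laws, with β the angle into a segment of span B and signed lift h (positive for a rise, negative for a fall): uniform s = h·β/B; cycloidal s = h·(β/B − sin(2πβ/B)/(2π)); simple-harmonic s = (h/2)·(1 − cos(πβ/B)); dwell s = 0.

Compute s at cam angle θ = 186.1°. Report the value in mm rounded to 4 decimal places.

seg 1 [0°–94.3°] uniform, h=15: full span → s += 15 → s = 15.0000
seg 2 [94.3°–146.2°] dwell: s stays 15.0000
seg 3 [146.2°–255.2°] cycloidal, h=18: θ=186.1° here. β=39.9, B=109. 18·(0.3661 − sin(2π·0.3661)/(2π)) = 4.4527 → s = 19.4527

19.4527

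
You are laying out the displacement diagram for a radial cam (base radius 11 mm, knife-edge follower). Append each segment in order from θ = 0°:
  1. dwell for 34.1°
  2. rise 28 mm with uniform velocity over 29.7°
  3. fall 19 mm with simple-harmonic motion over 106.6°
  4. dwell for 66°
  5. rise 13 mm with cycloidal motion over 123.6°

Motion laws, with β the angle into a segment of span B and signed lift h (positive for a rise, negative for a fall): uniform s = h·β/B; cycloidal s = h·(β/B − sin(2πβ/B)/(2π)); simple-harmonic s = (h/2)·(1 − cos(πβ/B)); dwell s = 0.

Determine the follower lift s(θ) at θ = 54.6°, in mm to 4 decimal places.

seg 1 [0°–34.1°] dwell: s stays 0.0000
seg 2 [34.1°–63.8°] uniform, h=28: θ=54.6° here. β=20.5, B=29.7. 28·20.5/29.7 = 19.3266 → s = 19.3266

19.3266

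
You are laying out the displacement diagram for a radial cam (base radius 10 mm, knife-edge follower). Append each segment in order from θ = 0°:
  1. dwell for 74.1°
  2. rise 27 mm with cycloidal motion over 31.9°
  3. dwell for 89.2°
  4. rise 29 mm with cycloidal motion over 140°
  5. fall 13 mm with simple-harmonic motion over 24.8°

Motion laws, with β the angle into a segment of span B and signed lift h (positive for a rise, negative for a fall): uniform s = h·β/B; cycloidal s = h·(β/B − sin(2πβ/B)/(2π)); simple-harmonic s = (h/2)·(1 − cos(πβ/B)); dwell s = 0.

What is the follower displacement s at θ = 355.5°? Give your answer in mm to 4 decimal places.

seg 1 [0°–74.1°] dwell: s stays 0.0000
seg 2 [74.1°–106°] cycloidal, h=27: full span → s += 27 → s = 27.0000
seg 3 [106°–195.2°] dwell: s stays 27.0000
seg 4 [195.2°–335.2°] cycloidal, h=29: full span → s += 29 → s = 56.0000
seg 5 [335.2°–360°] simple-harmonic, h=-13: θ=355.5° here. β=20.3, B=24.8. -13/2·(1 − cos(π·0.8185)) = -11.9722 → s = 44.0278

44.0278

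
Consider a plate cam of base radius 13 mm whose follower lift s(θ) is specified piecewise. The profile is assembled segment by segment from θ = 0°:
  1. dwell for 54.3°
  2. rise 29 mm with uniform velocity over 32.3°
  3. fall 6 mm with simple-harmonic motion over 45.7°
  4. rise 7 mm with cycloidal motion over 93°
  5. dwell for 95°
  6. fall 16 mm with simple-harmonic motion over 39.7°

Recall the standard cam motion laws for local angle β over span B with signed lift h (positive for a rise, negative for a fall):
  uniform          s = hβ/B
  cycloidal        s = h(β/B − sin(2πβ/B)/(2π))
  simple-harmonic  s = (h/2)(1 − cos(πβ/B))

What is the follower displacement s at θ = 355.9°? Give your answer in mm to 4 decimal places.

seg 1 [0°–54.3°] dwell: s stays 0.0000
seg 2 [54.3°–86.6°] uniform, h=29: full span → s += 29 → s = 29.0000
seg 3 [86.6°–132.3°] simple-harmonic, h=-6: full span → s += -6 → s = 23.0000
seg 4 [132.3°–225.3°] cycloidal, h=7: full span → s += 7 → s = 30.0000
seg 5 [225.3°–320.3°] dwell: s stays 30.0000
seg 6 [320.3°–360°] simple-harmonic, h=-16: θ=355.9° here. β=35.6, B=39.7. -16/2·(1 − cos(π·0.8967)) = -15.5826 → s = 14.4174

14.4174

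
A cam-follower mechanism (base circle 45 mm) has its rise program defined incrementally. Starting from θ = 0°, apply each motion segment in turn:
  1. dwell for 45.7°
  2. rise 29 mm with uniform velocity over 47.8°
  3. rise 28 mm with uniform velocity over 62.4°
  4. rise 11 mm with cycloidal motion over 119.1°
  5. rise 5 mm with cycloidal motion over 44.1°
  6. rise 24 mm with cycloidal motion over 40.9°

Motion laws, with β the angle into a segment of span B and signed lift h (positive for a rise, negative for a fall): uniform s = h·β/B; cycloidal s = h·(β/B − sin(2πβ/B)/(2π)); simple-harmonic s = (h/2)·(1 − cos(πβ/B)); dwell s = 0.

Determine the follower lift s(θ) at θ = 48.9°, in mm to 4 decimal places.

seg 1 [0°–45.7°] dwell: s stays 0.0000
seg 2 [45.7°–93.5°] uniform, h=29: θ=48.9° here. β=3.2, B=47.8. 29·3.2/47.8 = 1.9414 → s = 1.9414

1.9414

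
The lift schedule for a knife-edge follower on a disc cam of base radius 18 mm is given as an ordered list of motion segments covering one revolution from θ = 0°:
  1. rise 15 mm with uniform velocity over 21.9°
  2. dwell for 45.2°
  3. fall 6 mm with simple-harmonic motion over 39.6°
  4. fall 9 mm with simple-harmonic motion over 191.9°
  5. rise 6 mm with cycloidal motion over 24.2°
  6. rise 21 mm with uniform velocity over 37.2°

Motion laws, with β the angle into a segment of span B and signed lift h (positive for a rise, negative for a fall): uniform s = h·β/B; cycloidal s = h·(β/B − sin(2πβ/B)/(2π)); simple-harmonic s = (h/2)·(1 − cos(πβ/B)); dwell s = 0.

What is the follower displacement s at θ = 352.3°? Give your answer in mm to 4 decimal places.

seg 1 [0°–21.9°] uniform, h=15: full span → s += 15 → s = 15.0000
seg 2 [21.9°–67.1°] dwell: s stays 15.0000
seg 3 [67.1°–106.7°] simple-harmonic, h=-6: full span → s += -6 → s = 9.0000
seg 4 [106.7°–298.6°] simple-harmonic, h=-9: full span → s += -9 → s = 0.0000
seg 5 [298.6°–322.8°] cycloidal, h=6: full span → s += 6 → s = 6.0000
seg 6 [322.8°–360°] uniform, h=21: θ=352.3° here. β=29.5, B=37.2. 21·29.5/37.2 = 16.6532 → s = 22.6532

22.6532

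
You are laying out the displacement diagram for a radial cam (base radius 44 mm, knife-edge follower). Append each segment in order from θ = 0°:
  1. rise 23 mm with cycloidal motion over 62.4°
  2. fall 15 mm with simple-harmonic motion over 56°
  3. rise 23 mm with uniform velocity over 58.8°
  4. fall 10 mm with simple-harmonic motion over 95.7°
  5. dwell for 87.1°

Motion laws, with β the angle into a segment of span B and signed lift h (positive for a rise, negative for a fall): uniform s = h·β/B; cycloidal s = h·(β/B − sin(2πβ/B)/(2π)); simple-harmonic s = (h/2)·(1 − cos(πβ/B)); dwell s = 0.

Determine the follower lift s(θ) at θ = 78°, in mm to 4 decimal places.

seg 1 [0°–62.4°] cycloidal, h=23: full span → s += 23 → s = 23.0000
seg 2 [62.4°–118.4°] simple-harmonic, h=-15: θ=78° here. β=15.6, B=56. -15/2·(1 − cos(π·0.2786)) = -2.6934 → s = 20.3066

20.3066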